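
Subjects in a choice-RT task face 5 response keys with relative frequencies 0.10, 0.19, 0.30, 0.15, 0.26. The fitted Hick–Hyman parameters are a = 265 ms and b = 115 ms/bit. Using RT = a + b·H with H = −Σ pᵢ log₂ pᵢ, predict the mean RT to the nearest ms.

521 ms

Entropy contributions −pᵢ log₂ pᵢ: 0.3322, 0.4552, 0.5211, 0.4105, 0.5053; sum H = 2.2243 bits.
RT = a + bH = 265 + 115·2.2243 = 520.80 ms.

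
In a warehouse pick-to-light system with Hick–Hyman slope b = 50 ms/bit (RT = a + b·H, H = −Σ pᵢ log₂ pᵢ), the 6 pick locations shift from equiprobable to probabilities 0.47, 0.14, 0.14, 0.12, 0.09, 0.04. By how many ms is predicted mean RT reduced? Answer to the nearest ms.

The RT saving is b·ΔH. Equiprobable H₀ = log₂(6) = 2.5850 bits; with the given probabilities H = 2.1717 bits.
b·(H₀ − H) = 50 × (2.5850 − 2.1717) = 20.67 ms.

21 ms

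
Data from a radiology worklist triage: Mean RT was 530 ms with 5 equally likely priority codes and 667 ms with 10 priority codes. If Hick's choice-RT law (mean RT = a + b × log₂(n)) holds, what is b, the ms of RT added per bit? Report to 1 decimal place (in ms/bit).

137.0 ms/bit

b = (RT₂ − RT₁)/(log₂ n₂ − log₂ n₁) = (667 − 530)/(3.3219 − 2.3219) = 137.000 ms/bit.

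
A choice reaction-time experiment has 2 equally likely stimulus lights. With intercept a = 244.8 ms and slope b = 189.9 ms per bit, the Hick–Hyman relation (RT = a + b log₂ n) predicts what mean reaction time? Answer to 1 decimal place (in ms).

434.7 ms

log₂(2) = 1 bits, so RT = 244.8 + 189.9 × 1 ≈ 434.700 ms.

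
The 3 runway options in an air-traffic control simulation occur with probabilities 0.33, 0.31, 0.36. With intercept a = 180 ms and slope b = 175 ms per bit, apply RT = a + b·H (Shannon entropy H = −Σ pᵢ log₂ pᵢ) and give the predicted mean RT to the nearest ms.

457 ms

Entropy contributions −pᵢ log₂ pᵢ: 0.5278, 0.5238, 0.5306; sum H = 1.5822 bits.
RT = a + bH = 180 + 175·1.5822 = 456.89 ms.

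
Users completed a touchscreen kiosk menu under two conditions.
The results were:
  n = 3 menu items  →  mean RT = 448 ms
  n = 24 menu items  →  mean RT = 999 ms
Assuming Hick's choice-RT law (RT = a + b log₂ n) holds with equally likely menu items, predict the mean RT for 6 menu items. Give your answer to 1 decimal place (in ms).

631.7 ms

With log₂ n on the abscissa the relation is linear; from the two conditions:
  b = (999 − 448) / (log₂ 24 − log₂ 3) = 551 / (4.5850 − 1.5850) = 183.667 ms/bit
  a = 448 − 183.667 × 1.5850 = 156.895 ms
Then RT(6) = 156.895 + 183.667 × log₂ 6 = 156.895 + 183.667 × 2.5850 ≈ 631.667 ms.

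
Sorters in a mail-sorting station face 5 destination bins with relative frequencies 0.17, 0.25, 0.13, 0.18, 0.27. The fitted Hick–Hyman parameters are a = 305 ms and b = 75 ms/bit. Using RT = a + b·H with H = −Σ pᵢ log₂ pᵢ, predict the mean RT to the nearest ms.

475 ms

H = 0.17·log₂(1/0.17) + 0.25·log₂(1/0.25) + 0.13·log₂(1/0.13) + 0.18·log₂(1/0.18) + 0.27·log₂(1/0.27) = 2.2726 bits.
RT = 305 + 75 × 2.2726 = 475.44 ms.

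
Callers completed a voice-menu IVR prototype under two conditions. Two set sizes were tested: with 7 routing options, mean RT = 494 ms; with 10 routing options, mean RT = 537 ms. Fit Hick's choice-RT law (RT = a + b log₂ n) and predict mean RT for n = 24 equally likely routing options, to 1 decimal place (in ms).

642.5 ms

With log₂ n on the abscissa the relation is linear; from the two conditions:
  b = (537 − 494) / (log₂ 10 − log₂ 7) = 43 / (3.3219 − 2.8074) = 83.564 ms/bit
  a = 494 − 83.564 × 2.8074 = 259.405 ms
Then RT(24) = 259.405 + 83.564 × log₂ 24 = 259.405 + 83.564 × 4.5850 ≈ 642.545 ms.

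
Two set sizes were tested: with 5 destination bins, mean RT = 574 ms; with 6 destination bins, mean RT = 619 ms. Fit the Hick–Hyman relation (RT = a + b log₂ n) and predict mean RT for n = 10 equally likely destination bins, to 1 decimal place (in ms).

Fit slope and intercept:
  b = (619 − 574) / (log₂ 6 − log₂ 5) = 45 / (2.5850 − 2.3219) = 171.080 ms/bit
  a = 574 − 171.080 × 2.3219 = 176.764 ms
Then RT(10) = 176.764 + 171.080 × log₂ 10 = 176.764 + 171.080 × 3.3219 ≈ 745.080 ms.

745.1 ms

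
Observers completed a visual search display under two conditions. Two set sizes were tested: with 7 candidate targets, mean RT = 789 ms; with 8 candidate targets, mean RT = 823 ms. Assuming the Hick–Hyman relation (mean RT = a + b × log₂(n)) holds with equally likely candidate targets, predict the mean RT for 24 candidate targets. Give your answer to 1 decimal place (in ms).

1102.7 ms

Fit slope and intercept:
  b = (823 − 789) / (log₂ 8 − log₂ 7) = 34 / (3 − 2.8074) = 176.490 ms/bit
  a = 789 − 176.490 × 2.8074 = 293.529 ms
Then RT(24) = 293.529 + 176.490 × log₂ 24 = 293.529 + 176.490 × 4.5850 ≈ 1102.731 ms.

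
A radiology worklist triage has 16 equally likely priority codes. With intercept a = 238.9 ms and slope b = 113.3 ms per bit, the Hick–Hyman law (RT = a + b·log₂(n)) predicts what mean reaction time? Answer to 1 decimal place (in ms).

log₂(16) = 4 bits, so RT = 238.9 + 113.3 × 4 ≈ 692.100 ms.

692.1 ms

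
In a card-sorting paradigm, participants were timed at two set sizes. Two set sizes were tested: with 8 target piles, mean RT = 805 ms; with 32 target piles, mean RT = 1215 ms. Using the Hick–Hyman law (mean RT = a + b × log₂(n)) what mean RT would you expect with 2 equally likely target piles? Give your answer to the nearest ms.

395 ms

Fit slope and intercept:
  b = (1215 − 805) / (log₂ 32 − log₂ 8) = 410 / (5 − 3) = 205 ms/bit
  a = 805 − 205 × 3 = 190 ms
Then RT(2) = 190 + 205 × log₂ 2 = 190 + 205 × 1 ≈ 395.000 ms.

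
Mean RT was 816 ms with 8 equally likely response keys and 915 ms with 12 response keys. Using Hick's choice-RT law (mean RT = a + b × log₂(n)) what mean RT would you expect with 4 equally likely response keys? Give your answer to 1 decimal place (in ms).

With log₂ n on the abscissa the relation is linear; from the two conditions:
  b = (915 − 816) / (log₂ 12 − log₂ 8) = 99 / (3.5850 − 3) = 169.242 ms/bit
  a = 816 − 169.242 × 3 = 308.275 ms
Then RT(4) = 308.275 + 169.242 × log₂ 4 = 308.275 + 169.242 × 2 ≈ 646.758 ms.

646.8 ms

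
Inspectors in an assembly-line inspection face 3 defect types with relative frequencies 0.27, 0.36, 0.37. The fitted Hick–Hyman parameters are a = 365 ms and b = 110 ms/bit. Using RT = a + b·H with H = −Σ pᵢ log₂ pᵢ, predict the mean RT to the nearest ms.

538 ms

H = 0.27·log₂(1/0.27) + 0.36·log₂(1/0.36) + 0.37·log₂(1/0.37) = 1.5714 bits.
RT = 365 + 110 × 1.5714 = 537.85 ms.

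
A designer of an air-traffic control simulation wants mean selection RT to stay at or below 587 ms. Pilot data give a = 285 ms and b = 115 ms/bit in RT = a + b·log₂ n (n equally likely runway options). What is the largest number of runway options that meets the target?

Set 285 + 115·log₂ n ≤ 587 → log₂ n ≤ (587 − 285)/115 = 2.6261.
So n ≤ 2^2.6261 = 6.173; the largest integer n is 6.

6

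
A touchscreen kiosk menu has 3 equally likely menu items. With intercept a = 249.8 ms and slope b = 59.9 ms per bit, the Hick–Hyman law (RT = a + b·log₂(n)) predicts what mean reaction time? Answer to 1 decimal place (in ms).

344.7 ms

log₂(3) = 1.5850 bits, so RT = 249.8 + 59.9 × 1.5850 ≈ 344.739 ms.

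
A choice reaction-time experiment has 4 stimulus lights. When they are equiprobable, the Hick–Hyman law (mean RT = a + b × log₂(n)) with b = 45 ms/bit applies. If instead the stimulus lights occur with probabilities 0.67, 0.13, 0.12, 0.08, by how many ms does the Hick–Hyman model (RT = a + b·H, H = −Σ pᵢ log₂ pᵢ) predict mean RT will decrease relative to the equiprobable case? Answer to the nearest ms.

26 ms

Equiprobable entropy H₀ = log₂ 4 = 2.0000 bits.
Skewed entropy H = −Σ pᵢ log₂ pᵢ = 1.4283 bits.
ΔRT = b·(H₀ − H) = 45 × 0.5717 = 25.73 ms.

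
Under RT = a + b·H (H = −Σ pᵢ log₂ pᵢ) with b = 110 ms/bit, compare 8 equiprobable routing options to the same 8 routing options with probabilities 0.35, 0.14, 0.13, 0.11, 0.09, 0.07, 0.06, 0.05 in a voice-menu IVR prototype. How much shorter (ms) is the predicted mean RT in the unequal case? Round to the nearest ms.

The RT saving is b·ΔH. Equiprobable H₀ = log₂(8) = 3.0000 bits; with the given probabilities H = 2.7010 bits.
b·(H₀ − H) = 110 × (3.0000 − 2.7010) = 32.89 ms.

33 ms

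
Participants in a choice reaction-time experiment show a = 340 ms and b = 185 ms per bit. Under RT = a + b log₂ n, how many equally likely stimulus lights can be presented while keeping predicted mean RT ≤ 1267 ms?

Set 340 + 185·log₂ n ≤ 1267 → log₂ n ≤ (1267 − 340)/185 = 5.0108.
So n ≤ 2^5.0108 = 32.241; the largest integer n is 32.

32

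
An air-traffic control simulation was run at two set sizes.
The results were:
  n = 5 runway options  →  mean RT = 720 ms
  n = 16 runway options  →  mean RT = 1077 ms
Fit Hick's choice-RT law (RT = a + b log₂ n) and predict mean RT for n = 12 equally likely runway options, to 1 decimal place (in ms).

Fit slope and intercept:
  b = (1077 − 720) / (log₂ 16 − log₂ 5) = 357 / (4 − 2.3219) = 212.744 ms/bit
  a = 720 − 212.744 × 2.3219 = 226.023 ms
Then RT(12) = 226.023 + 212.744 × log₂ 12 = 226.023 + 212.744 × 3.5850 ≈ 988.703 ms.

988.7 ms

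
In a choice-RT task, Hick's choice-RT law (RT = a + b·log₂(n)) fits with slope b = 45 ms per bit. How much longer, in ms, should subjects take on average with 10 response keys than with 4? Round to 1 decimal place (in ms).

ΔRT = (a + b log₂ n₂) − (a + b log₂ n₁) = b·(log₂ n₂ − log₂ n₁).
log₂(10) − log₂(4) = 3.3219 − 2 = 1.3219.
ΔRT = 45 × 1.3219 = 59.487 ms.

59.5 ms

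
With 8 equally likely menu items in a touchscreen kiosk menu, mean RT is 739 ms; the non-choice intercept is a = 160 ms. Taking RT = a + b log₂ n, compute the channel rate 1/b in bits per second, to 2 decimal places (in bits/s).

b = (739 − 160)/log₂ 8 = 579/3 = 193.000 ms per bit = 0.19300 s/bit; the reciprocal is 5.181 bits/s.

5.18 bits/s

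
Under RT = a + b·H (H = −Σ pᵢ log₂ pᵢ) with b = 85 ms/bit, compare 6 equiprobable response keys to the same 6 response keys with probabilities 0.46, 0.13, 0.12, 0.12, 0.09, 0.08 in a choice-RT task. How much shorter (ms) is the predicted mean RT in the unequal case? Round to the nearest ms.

The RT saving is b·ΔH. Equiprobable H₀ = log₂(6) = 2.5850 bits; with the given probabilities H = 2.2363 bits.
b·(H₀ − H) = 85 × (2.5850 − 2.2363) = 29.64 ms.

30 ms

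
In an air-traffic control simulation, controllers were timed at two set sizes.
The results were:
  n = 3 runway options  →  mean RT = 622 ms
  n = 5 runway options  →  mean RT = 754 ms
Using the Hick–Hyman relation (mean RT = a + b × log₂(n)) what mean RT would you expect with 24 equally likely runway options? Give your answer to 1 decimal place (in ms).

Fit slope and intercept:
  b = (754 − 622) / (log₂ 5 − log₂ 3) = 132 / (2.3219 − 1.5850) = 179.113 ms/bit
  a = 622 − 179.113 × 1.5850 = 338.113 ms
Then RT(24) = 338.113 + 179.113 × log₂ 24 = 338.113 + 179.113 × 4.5850 ≈ 1159.339 ms.

1159.3 ms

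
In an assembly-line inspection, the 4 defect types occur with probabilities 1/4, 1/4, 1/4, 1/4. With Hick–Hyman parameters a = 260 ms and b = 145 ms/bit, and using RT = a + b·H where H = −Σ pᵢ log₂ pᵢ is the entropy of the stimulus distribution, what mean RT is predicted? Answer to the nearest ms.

Each term −pᵢ log₂ pᵢ: 0.25·2 + 0.25·2 + 0.25·2 + 0.25·2; summed, H = 2.000 bits.
Mean RT = a + bH = 260 + 145·2.000 = 550.00 ms.

550 ms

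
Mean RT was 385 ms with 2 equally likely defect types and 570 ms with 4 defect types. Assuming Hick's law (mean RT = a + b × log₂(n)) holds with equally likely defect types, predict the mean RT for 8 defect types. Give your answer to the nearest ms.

Fit slope and intercept:
  b = (570 − 385) / (log₂ 4 − log₂ 2) = 185 / (2 − 1) = 185 ms/bit
  a = 385 − 185 × 1 = 200 ms
Then RT(8) = 200 + 185 × log₂ 8 = 200 + 185 × 3 ≈ 755.000 ms.

755 ms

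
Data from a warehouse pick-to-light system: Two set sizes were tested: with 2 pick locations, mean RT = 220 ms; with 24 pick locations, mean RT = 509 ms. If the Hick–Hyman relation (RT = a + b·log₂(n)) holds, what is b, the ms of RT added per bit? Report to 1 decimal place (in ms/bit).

80.6 ms/bit

Slope: b = (509 − 220) / (log₂ 24 − log₂ 2) = 289/3.5850 = 80.615 ms/bit.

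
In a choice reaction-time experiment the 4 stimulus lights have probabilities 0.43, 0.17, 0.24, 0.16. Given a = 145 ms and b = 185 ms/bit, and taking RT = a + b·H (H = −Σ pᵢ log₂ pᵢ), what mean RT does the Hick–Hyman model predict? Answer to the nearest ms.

492 ms

H = 0.43·log₂(1/0.43) + 0.17·log₂(1/0.17) + 0.24·log₂(1/0.24) + 0.16·log₂(1/0.16) = 1.8753 bits.
RT = 145 + 185 × 1.8753 = 491.93 ms.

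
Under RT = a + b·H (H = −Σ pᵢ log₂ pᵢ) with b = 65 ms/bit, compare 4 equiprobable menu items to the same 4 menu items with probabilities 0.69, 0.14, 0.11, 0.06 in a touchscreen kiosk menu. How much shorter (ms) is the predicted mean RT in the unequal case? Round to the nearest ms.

The RT saving is b·ΔH. Equiprobable H₀ = log₂(4) = 2.0000 bits; with the given probabilities H = 1.3603 bits.
b·(H₀ − H) = 65 × (2.0000 − 1.3603) = 41.58 ms.

42 ms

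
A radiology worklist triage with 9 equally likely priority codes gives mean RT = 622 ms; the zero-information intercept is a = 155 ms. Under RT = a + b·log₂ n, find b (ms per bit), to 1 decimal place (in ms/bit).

b = (622 − 155) / log₂(9) = 467 / 3.1699 = 147.322 ms/bit.

147.3 ms/bit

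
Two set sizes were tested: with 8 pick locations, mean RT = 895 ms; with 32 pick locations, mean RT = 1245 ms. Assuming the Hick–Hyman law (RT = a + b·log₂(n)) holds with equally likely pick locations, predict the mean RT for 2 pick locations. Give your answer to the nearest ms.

Fit slope and intercept:
  b = (1245 − 895) / (log₂ 32 − log₂ 8) = 350 / (5 − 3) = 175 ms/bit
  a = 895 − 175 × 3 = 370 ms
Then RT(2) = 370 + 175 × log₂ 2 = 370 + 175 × 1 ≈ 545.000 ms.

545 ms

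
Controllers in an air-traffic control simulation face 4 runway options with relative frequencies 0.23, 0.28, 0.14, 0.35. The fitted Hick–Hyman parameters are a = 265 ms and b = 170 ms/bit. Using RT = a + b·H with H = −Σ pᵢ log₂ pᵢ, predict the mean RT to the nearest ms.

Entropy contributions −pᵢ log₂ pᵢ: 0.4877, 0.5142, 0.3971, 0.5301; sum H = 1.9291 bits.
RT = a + bH = 265 + 170·1.9291 = 592.95 ms.

593 ms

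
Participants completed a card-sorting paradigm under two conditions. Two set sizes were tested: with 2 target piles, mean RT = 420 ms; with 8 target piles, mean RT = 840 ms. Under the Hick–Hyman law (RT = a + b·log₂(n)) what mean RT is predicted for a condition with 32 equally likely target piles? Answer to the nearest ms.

1260 ms

RT is linear in log₂ n, so two points fix the line:
  b = (840 − 420) / (log₂ 8 − log₂ 2) = 420 / (3 − 1) = 210 ms/bit
  a = 420 − 210 × 1 = 210 ms
Then RT(32) = 210 + 210 × log₂ 32 = 210 + 210 × 5 ≈ 1260.000 ms.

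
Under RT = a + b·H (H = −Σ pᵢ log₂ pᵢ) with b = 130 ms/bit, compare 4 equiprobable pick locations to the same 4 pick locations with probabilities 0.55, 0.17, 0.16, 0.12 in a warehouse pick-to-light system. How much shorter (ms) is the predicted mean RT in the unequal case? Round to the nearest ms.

39 ms

Equiprobable entropy H₀ = log₂ 4 = 2.0000 bits.
Skewed entropy H = −Σ pᵢ log₂ pᵢ = 1.6990 bits.
ΔRT = b·(H₀ − H) = 130 × 0.3010 = 39.12 ms.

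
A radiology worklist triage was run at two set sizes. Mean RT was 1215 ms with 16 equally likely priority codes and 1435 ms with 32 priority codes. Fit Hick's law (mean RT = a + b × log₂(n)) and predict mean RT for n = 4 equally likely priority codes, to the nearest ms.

775 ms

With log₂ n on the abscissa the relation is linear; from the two conditions:
  b = (1435 − 1215) / (log₂ 32 − log₂ 16) = 220 / (5 − 4) = 220 ms/bit
  a = 1215 − 220 × 4 = 335 ms
Then RT(4) = 335 + 220 × log₂ 4 = 335 + 220 × 2 ≈ 775.000 ms.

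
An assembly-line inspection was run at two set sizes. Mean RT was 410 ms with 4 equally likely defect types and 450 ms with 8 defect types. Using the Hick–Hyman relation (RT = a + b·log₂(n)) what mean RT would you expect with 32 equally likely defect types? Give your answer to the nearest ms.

With log₂ n on the abscissa the relation is linear; from the two conditions:
  b = (450 − 410) / (log₂ 8 − log₂ 4) = 40 / (3 − 2) = 40 ms/bit
  a = 410 − 40 × 2 = 330 ms
Then RT(32) = 330 + 40 × log₂ 32 = 330 + 40 × 5 ≈ 530.000 ms.

530 ms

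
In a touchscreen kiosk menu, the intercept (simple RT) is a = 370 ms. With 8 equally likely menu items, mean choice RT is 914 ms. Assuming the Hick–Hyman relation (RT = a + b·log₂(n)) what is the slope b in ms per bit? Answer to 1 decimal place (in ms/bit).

181.3 ms/bit

log₂(8) = 3 bits.
b = (RT − a)/log₂ n = (914 − 370) / 3 = 181.333 ms/bit.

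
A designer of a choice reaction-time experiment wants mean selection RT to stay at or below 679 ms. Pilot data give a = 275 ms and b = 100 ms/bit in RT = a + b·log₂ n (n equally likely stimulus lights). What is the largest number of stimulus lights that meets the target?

16

Information budget: (679 − 275)/100 = 4.0400 bits, so n ≤ 2^4.0400 = 16.450 → at most 16.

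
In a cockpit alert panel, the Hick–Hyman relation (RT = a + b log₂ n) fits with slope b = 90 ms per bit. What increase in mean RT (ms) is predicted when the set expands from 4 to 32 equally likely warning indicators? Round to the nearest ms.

270 ms

Only the slope matters, since a is common to both: ΔRT = b·log₂(n₂/n₁).
log₂(32) − log₂(4) = log₂(32/4) = log₂(8) = 3.
ΔRT = 90 × 3.0000 = 270.000 ms.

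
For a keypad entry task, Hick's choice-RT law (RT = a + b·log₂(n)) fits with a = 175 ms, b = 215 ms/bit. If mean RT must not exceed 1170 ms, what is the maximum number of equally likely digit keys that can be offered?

24

215·log₂ n ≤ 1170 − 175 = 995, giving log₂ n ≤ 4.6279 and n ≤ 24.725. The largest whole number is 24.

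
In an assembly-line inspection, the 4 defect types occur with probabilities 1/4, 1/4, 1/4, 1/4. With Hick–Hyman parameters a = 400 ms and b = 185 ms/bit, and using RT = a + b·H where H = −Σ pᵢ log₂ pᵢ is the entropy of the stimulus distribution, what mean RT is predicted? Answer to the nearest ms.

H = −Σ pᵢ log₂ pᵢ = 0.25·2 + 0.25·2 + 0.25·2 + 0.25·2 = 2.000 bits.
RT = 400 + 185 × 2.000 = 770.00 ms.

770 ms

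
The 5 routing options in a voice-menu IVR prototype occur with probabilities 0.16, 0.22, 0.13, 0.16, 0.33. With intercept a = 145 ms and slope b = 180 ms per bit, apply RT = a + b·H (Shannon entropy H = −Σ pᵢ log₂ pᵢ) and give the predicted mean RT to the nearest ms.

Entropy contributions −pᵢ log₂ pᵢ: 0.4230, 0.4806, 0.3826, 0.4230, 0.5278; sum H = 2.2371 bits.
RT = a + bH = 145 + 180·2.2371 = 547.67 ms.

548 ms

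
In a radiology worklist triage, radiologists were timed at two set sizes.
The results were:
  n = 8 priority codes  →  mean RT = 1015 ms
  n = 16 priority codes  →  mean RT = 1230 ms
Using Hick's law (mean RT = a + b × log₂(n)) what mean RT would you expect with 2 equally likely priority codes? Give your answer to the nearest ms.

RT is linear in log₂ n, so two points fix the line:
  b = (1230 − 1015) / (log₂ 16 − log₂ 8) = 215 / (4 − 3) = 215 ms/bit
  a = 1015 − 215 × 3 = 370 ms
Then RT(2) = 370 + 215 × log₂ 2 = 370 + 215 × 1 ≈ 585.000 ms.

585 ms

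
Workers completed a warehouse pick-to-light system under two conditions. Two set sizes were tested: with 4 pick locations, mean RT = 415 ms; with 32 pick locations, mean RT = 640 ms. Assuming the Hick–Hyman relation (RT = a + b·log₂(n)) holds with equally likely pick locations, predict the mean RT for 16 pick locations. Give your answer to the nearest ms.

With log₂ n on the abscissa the relation is linear; from the two conditions:
  b = (640 − 415) / (log₂ 32 − log₂ 4) = 225 / (5 − 2) = 75 ms/bit
  a = 415 − 75 × 2 = 265 ms
Then RT(16) = 265 + 75 × log₂ 16 = 265 + 75 × 4 ≈ 565.000 ms.

565 ms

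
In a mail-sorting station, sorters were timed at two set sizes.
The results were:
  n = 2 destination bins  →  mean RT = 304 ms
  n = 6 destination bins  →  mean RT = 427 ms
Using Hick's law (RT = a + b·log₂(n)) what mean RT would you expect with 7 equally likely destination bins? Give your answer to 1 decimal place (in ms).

444.3 ms

Fit slope and intercept:
  b = (427 − 304) / (log₂ 6 − log₂ 2) = 123 / (2.5850 − 1) = 77.604 ms/bit
  a = 304 − 77.604 × 1 = 226.396 ms
Then RT(7) = 226.396 + 77.604 × log₂ 7 = 226.396 + 77.604 × 2.8074 ≈ 444.259 ms.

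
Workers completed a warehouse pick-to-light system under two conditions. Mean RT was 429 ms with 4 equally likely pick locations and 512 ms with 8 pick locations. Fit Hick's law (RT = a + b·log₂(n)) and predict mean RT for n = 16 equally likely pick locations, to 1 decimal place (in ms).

Fit slope and intercept:
  b = (512 − 429) / (log₂ 8 − log₂ 4) = 83 / (3 − 2) = 83.000 ms/bit
  a = 429 − 83.000 × 2 = 263.000 ms
Then RT(16) = 263.000 + 83.000 × log₂ 16 = 263.000 + 83.000 × 4 ≈ 595.000 ms.

595.0 ms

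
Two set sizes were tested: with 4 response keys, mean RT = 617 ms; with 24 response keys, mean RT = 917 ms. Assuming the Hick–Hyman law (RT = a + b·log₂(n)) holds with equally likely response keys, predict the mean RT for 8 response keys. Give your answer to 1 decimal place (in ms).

RT is linear in log₂ n, so two points fix the line:
  b = (917 − 617) / (log₂ 24 − log₂ 4) = 300 / (4.5850 − 2) = 116.056 ms/bit
  a = 617 − 116.056 × 2 = 384.888 ms
Then RT(8) = 384.888 + 116.056 × log₂ 8 = 384.888 + 116.056 × 3 ≈ 733.056 ms.

733.1 ms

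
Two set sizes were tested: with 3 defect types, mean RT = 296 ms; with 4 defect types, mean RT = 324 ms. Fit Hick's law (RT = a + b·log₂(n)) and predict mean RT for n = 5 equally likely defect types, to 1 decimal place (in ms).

345.7 ms

Fit slope and intercept:
  b = (324 − 296) / (log₂ 4 − log₂ 3) = 28 / (2 − 1.5850) = 67.464 ms/bit
  a = 296 − 67.464 × 1.5850 = 189.072 ms
Then RT(5) = 189.072 + 67.464 × log₂ 5 = 189.072 + 67.464 × 2.3219 ≈ 345.718 ms.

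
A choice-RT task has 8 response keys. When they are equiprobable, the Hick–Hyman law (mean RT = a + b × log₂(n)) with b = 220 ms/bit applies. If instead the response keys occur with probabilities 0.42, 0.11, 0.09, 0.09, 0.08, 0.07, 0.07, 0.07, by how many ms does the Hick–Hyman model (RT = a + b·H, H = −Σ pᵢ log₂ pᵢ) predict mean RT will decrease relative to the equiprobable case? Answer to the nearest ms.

The RT saving is b·ΔH. Equiprobable H₀ = log₂(8) = 3.0000 bits; with the given probabilities H = 2.5984 bits.
b·(H₀ − H) = 220 × (3.0000 − 2.5984) = 88.35 ms.

88 ms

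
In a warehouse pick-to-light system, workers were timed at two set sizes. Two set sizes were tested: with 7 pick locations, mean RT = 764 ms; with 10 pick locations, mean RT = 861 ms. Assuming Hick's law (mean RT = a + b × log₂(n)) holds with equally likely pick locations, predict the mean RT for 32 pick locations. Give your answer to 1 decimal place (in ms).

Solve the two-equation system in a and b:
  b = (861 − 764) / (log₂ 10 − log₂ 7) = 97 / (3.3219 − 2.8074) = 188.506 ms/bit
  a = 764 − 188.506 × 2.8074 = 234.797 ms
Then RT(32) = 234.797 + 188.506 × log₂ 32 = 234.797 + 188.506 × 5 ≈ 1177.326 ms.

1177.3 ms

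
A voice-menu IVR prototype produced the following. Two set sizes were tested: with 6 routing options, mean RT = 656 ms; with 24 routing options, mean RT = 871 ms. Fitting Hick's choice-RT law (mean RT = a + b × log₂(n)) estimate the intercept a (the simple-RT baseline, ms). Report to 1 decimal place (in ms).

378.1 ms

The slope on a log₂ axis is (871 − 656) / (4.5850 − 2.5850) = 107.500 ms/bit.
a = RT₁ − b·log₂ n₁ = 656 − 107.500 × 2.5850 = 378.117 ms.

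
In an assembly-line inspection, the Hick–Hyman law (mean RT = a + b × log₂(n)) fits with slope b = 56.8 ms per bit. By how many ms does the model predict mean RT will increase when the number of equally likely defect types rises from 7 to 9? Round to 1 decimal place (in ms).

20.6 ms

The intercept a cancels: ΔRT = b·(log₂ n₂ − log₂ n₁) = b·log₂(n₂/n₁).
log₂(9) − log₂(7) = 3.1699 − 2.8074 = 0.3626.
ΔRT = 56.8 × 0.3626 = 20.594 ms.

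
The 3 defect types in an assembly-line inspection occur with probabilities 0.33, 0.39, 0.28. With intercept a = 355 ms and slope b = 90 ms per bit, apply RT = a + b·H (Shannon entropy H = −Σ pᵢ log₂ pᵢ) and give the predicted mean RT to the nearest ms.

496 ms

Entropy contributions −pᵢ log₂ pᵢ: 0.5278, 0.5298, 0.5142; sum H = 1.5718 bits.
RT = a + bH = 355 + 90·1.5718 = 496.47 ms.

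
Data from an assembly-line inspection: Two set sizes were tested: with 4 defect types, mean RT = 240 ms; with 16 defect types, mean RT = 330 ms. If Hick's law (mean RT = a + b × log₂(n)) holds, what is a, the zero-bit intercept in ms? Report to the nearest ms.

Slope: b = (330 − 240) / (log₂ 16 − log₂ 4) = 90/2.0000 = 45 ms/bit.
a = RT₁ − b·log₂ n₁ = 240 − 45 × 2 = 150.000 ms.

150 ms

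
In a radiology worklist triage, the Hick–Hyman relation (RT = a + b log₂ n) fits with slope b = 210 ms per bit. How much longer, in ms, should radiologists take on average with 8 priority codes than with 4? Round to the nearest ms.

ΔRT = (a + b log₂ n₂) − (a + b log₂ n₁) = b·(log₂ n₂ − log₂ n₁).
log₂(8) − log₂(4) = log₂(8/4) = log₂(2) = 1.
ΔRT = 210 × 1.0000 = 210.000 ms.

210 ms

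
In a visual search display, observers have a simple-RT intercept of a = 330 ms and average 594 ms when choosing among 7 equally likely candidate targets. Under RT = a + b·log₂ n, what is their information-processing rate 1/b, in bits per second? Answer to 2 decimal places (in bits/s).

10.63 bits/s

b = (594 − 330)/log₂ 7 = 264/2.8074 = 94.039 ms per bit = 0.09404 s/bit; the reciprocal is 10.634 bits/s.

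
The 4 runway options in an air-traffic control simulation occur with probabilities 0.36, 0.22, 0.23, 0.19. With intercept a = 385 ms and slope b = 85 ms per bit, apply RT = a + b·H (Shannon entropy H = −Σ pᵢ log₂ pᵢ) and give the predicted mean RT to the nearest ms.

H = 0.36·log₂(1/0.36) + 0.22·log₂(1/0.22) + 0.23·log₂(1/0.23) + 0.19·log₂(1/0.19) = 1.9541 bits.
RT = 385 + 85 × 1.9541 = 551.10 ms.

551 ms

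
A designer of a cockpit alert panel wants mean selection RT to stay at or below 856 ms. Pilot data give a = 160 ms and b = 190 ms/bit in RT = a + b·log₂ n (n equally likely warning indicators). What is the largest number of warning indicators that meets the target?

12

Information budget: (856 − 160)/190 = 3.6632 bits, so n ≤ 2^3.6632 = 12.668 → at most 12.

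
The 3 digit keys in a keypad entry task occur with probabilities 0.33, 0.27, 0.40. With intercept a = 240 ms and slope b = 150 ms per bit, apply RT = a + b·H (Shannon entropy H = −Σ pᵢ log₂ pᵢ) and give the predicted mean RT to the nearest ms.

475 ms

H = 0.33·log₂(1/0.33) + 0.27·log₂(1/0.27) + 0.40·log₂(1/0.40) = 1.5666 bits.
RT = 240 + 150 × 1.5666 = 474.99 ms.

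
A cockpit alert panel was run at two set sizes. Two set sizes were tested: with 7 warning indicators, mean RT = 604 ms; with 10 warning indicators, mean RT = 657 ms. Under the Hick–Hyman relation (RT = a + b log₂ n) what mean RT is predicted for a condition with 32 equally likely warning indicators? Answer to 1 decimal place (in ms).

829.8 ms

With log₂ n on the abscissa the relation is linear; from the two conditions:
  b = (657 − 604) / (log₂ 10 − log₂ 7) = 53 / (3.3219 − 2.8074) = 102.998 ms/bit
  a = 604 − 102.998 × 2.8074 = 314.848 ms
Then RT(32) = 314.848 + 102.998 × log₂ 32 = 314.848 + 102.998 × 5 ≈ 829.838 ms.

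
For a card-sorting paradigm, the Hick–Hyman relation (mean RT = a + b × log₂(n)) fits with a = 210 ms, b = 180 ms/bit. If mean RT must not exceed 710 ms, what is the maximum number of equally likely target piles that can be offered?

Set 210 + 180·log₂ n ≤ 710 → log₂ n ≤ (710 − 210)/180 = 2.7778.
So n ≤ 2^2.7778 = 6.858; the largest integer n is 6.

6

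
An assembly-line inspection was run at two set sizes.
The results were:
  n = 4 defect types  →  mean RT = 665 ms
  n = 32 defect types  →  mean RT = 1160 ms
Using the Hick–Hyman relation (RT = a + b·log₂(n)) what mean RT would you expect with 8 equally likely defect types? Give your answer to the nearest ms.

RT is linear in log₂ n, so two points fix the line:
  b = (1160 − 665) / (log₂ 32 − log₂ 4) = 495 / (5 − 2) = 165 ms/bit
  a = 665 − 165 × 2 = 335 ms
Then RT(8) = 335 + 165 × log₂ 8 = 335 + 165 × 3 ≈ 830.000 ms.

830 ms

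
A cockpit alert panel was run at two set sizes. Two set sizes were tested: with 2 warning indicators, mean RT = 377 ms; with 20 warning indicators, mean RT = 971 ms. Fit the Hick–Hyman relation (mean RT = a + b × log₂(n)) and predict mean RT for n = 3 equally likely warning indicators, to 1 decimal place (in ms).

481.6 ms

RT is linear in log₂ n, so two points fix the line:
  b = (971 − 377) / (log₂ 20 − log₂ 2) = 594 / (4.3219 − 1) = 178.812 ms/bit
  a = 377 − 178.812 × 1 = 198.188 ms
Then RT(3) = 198.188 + 178.812 × log₂ 3 = 198.188 + 178.812 × 1.5850 ≈ 481.598 ms.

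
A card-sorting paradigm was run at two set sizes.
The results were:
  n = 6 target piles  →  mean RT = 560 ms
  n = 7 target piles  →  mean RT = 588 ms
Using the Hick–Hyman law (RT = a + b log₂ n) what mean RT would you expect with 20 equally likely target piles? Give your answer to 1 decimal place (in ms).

Fit slope and intercept:
  b = (588 − 560) / (log₂ 7 − log₂ 6) = 28 / (2.8074 − 2.5850) = 125.904 ms/bit
  a = 560 − 125.904 × 2.5850 = 234.544 ms
Then RT(20) = 234.544 + 125.904 × log₂ 20 = 234.544 + 125.904 × 4.3219 ≈ 778.690 ms.

778.7 ms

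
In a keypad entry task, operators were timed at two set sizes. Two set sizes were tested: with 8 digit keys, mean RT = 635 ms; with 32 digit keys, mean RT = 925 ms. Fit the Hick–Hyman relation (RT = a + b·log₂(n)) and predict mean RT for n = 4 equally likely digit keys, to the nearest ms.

490 ms

Fit slope and intercept:
  b = (925 − 635) / (log₂ 32 − log₂ 8) = 290 / (5 − 3) = 145 ms/bit
  a = 635 − 145 × 3 = 200 ms
Then RT(4) = 200 + 145 × log₂ 4 = 200 + 145 × 2 ≈ 490.000 ms.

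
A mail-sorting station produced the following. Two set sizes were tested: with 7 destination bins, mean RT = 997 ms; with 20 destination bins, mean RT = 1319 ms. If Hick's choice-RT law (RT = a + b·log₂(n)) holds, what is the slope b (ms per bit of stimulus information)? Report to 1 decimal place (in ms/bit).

Slope: b = (1319 − 997) / (log₂ 20 − log₂ 7) = 322/1.5146 = 212.601 ms/bit.

212.6 ms/bit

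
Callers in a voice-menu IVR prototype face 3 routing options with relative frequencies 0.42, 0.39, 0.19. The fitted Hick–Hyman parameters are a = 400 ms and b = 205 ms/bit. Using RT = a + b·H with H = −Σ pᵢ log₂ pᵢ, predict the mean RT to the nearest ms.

710 ms

H = 0.42·log₂(1/0.42) + 0.39·log₂(1/0.39) + 0.19·log₂(1/0.19) = 1.5107 bits.
RT = 400 + 205 × 1.5107 = 709.69 ms.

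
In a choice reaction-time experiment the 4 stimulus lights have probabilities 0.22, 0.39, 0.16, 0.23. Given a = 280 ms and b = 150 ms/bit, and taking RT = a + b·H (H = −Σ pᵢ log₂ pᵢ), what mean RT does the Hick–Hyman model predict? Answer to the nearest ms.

568 ms

H = 0.22·log₂(1/0.22) + 0.39·log₂(1/0.39) + 0.16·log₂(1/0.16) + 0.23·log₂(1/0.23) = 1.9211 bits.
RT = 280 + 150 × 1.9211 = 568.16 ms.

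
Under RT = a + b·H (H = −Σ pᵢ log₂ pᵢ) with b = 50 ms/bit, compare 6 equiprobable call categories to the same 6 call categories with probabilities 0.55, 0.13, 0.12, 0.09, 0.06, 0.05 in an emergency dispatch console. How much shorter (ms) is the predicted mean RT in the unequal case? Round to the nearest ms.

29 ms

The RT saving is b·ΔH. Equiprobable H₀ = log₂(6) = 2.5850 bits; with the given probabilities H = 1.9964 bits.
b·(H₀ − H) = 50 × (2.5850 − 1.9964) = 29.43 ms.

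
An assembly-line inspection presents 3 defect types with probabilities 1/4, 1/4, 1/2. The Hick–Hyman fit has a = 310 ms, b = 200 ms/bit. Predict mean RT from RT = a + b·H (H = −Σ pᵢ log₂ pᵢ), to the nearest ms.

Each term −pᵢ log₂ pᵢ: 0.25·2 + 0.25·2 + 0.5·1; summed, H = 1.500 bits.
Mean RT = a + bH = 310 + 200·1.500 = 610.00 ms.

610 ms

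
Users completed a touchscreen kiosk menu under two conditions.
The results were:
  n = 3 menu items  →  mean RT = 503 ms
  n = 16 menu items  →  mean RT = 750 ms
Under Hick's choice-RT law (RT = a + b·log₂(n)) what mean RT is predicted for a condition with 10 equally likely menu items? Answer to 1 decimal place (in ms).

RT is linear in log₂ n, so two points fix the line:
  b = (750 − 503) / (log₂ 16 − log₂ 3) = 247 / (4 − 1.5850) = 102.276 ms/bit
  a = 503 − 102.276 × 1.5850 = 340.897 ms
Then RT(10) = 340.897 + 102.276 × log₂ 10 = 340.897 + 102.276 × 3.3219 ≈ 680.650 ms.

680.6 ms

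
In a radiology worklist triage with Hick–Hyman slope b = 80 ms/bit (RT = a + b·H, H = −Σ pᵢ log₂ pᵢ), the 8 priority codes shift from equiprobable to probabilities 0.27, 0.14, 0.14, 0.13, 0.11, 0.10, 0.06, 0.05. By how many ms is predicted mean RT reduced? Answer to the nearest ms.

Equiprobable entropy H₀ = log₂ 8 = 3.0000 bits.
Skewed entropy H = −Σ pᵢ log₂ pᵢ = 2.8290 bits.
ΔRT = b·(H₀ − H) = 80 × 0.1710 = 13.68 ms.

14 ms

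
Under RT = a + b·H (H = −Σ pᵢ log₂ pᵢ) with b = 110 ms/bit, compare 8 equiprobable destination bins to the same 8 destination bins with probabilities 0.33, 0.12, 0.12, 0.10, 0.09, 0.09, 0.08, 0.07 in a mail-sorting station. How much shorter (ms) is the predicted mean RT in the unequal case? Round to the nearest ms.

24 ms

Equiprobable entropy H₀ = log₂ 8 = 3.0000 bits.
Skewed entropy H = −Σ pᵢ log₂ pᵢ = 2.7795 bits.
ΔRT = b·(H₀ − H) = 110 × 0.2205 = 24.25 ms.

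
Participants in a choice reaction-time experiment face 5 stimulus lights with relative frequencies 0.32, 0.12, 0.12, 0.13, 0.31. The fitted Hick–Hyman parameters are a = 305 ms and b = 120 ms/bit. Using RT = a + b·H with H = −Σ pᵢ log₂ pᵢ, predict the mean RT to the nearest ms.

565 ms

H = 0.32·log₂(1/0.32) + 0.12·log₂(1/0.12) + 0.12·log₂(1/0.12) + 0.13·log₂(1/0.13) + 0.31·log₂(1/0.31) = 2.1666 bits.
RT = 305 + 120 × 2.1666 = 564.99 ms.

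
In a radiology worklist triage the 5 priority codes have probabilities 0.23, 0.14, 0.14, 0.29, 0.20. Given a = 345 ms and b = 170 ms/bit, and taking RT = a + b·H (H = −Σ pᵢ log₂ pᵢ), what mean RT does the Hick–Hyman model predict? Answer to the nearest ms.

H = 0.23·log₂(1/0.23) + 0.14·log₂(1/0.14) + 0.14·log₂(1/0.14) + 0.29·log₂(1/0.29) + 0.20·log₂(1/0.20) = 2.2642 bits.
RT = 345 + 170 × 2.2642 = 729.91 ms.

730 ms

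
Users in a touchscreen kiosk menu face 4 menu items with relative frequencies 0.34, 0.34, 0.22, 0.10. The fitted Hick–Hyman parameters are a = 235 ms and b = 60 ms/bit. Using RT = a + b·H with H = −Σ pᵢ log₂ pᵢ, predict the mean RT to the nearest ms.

347 ms

H = 0.34·log₂(1/0.34) + 0.34·log₂(1/0.34) + 0.22·log₂(1/0.22) + 0.10·log₂(1/0.10) = 1.8711 bits.
RT = 235 + 60 × 1.8711 = 347.27 ms.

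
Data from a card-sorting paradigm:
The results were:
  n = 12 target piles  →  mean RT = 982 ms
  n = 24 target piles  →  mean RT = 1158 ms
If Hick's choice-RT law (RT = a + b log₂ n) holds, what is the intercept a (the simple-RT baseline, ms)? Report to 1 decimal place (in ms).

351.0 ms

Slope: b = (1158 − 982) / (log₂ 24 − log₂ 12) = 176/1.0000 = 176.000 ms/bit.
a = RT₁ − b·log₂ n₁ = 982 − 176.000 × 3.5850 = 351.047 ms.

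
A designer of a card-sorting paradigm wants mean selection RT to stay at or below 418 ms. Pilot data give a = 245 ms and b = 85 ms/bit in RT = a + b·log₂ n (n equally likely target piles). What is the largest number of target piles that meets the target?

85·log₂ n ≤ 418 − 245 = 173, giving log₂ n ≤ 2.0353 and n ≤ 4.099. The largest whole number is 4.

4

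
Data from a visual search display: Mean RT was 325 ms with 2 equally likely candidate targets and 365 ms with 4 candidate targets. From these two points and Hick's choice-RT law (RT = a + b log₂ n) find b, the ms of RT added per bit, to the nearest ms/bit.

b = (RT₂ − RT₁)/(log₂ n₂ − log₂ n₁) = (365 − 325)/(2 − 1) = 40 ms/bit.

40 ms/bit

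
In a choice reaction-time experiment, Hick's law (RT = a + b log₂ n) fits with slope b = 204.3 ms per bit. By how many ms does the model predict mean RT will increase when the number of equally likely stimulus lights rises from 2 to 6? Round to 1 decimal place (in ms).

323.8 ms

ΔRT = (a + b log₂ n₂) − (a + b log₂ n₁) = b·(log₂ n₂ − log₂ n₁).
log₂(6) − log₂(2) = 2.5850 − 1 = 1.5850.
ΔRT = 204.3 × 1.5850 = 323.808 ms.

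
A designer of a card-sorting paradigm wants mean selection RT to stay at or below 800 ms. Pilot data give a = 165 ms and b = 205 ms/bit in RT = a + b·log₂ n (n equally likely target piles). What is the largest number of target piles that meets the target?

8

Information budget: (800 − 165)/205 = 3.0976 bits, so n ≤ 2^3.0976 = 8.560 → at most 8.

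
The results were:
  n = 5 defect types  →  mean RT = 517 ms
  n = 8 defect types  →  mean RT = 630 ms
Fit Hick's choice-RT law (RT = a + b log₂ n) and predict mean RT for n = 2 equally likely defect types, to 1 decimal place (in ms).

296.7 ms

Fit slope and intercept:
  b = (630 − 517) / (log₂ 8 − log₂ 5) = 113 / (3 − 2.3219) = 166.649 ms/bit
  a = 517 − 166.649 × 2.3219 = 130.053 ms
Then RT(2) = 130.053 + 166.649 × log₂ 2 = 130.053 + 166.649 × 1 ≈ 296.702 ms.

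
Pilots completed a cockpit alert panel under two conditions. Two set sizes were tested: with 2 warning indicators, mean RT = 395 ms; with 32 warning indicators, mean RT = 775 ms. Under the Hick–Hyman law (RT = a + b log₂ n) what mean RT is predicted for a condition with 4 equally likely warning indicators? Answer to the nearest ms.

RT is linear in log₂ n, so two points fix the line:
  b = (775 − 395) / (log₂ 32 − log₂ 2) = 380 / (5 − 1) = 95 ms/bit
  a = 395 − 95 × 1 = 300 ms
Then RT(4) = 300 + 95 × log₂ 4 = 300 + 95 × 2 ≈ 490.000 ms.

490 ms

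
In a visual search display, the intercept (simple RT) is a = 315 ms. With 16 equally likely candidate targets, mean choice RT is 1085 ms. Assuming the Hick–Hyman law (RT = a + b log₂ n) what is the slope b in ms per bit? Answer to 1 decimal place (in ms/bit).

192.5 ms/bit

b = (1085 − 315) / log₂(16) = 770 / 4 = 192.500 ms/bit.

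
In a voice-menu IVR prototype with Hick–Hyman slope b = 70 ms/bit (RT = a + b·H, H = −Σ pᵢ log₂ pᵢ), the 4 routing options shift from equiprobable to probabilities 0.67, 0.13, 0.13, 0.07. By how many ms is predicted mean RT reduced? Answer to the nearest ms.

The RT saving is b·ΔH. Equiprobable H₀ = log₂(4) = 2.0000 bits; with the given probabilities H = 1.4209 bits.
b·(H₀ − H) = 70 × (2.0000 − 1.4209) = 40.53 ms.

41 ms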